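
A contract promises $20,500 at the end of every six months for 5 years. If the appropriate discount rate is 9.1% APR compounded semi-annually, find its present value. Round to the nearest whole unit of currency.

$161,813

Periodic rate i = 0.091/2 = 0.0455; n = 5 × 2 = 10 periods.
PV = PMT · [1 − (1+i)^(−n)] / i = 20500 · 7.893302 = 161,812.6812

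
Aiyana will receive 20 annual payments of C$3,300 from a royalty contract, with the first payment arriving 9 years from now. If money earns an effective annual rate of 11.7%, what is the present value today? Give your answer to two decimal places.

C$10,365.62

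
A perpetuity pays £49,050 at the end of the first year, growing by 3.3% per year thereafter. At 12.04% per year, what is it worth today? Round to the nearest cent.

PV = D₁/(r − g) = 49050/(0.1204 − 0.033) = 561,212.8146

£561,212.81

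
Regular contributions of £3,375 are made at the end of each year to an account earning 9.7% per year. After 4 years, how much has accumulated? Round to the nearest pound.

£15,594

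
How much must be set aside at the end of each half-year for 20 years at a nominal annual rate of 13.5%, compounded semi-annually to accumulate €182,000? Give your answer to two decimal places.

€972.15

i = 0.135/2 = 0.0675 per half-year; n = 20·2 = 40.
FV-annuity factor = 187.213190; PMT = 182000 / 187.213190 = 972.1537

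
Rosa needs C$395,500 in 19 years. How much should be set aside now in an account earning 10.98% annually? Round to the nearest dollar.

C$54,638

PV = FV·(1+i)^(−n) = 395,500 × 0.138150 = 54,638.2522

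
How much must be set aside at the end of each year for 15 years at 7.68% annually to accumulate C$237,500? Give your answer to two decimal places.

C$8,967.24

FV-annuity factor = 26.485296; PMT = 237500 / 26.485296 = 8,967.2397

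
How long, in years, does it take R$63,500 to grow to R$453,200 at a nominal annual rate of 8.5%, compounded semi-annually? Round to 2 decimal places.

Periodic rate i = 0.085/2 = 0.0425.
(1+i)^n = 453200/63500 = 7.13701, so n = ln 7.13701 / ln 1.0425 = 47.2180 half-years
= 47.2180/2 years

23.61 years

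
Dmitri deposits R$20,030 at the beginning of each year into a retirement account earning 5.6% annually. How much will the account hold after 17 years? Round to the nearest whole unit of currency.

Accumulation factor s(17|0.056) × (1+i) = 28.759909; FV = 20030 × 28.759909 = 576,060.9715
(Beginning-of-period payments → annuity-due factor ×(1+i).)

R$576,061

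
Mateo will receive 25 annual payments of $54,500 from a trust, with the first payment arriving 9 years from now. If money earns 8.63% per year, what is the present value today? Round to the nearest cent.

PV at t=8 (ordinary 25-year annuity): 54500 × a(25|0.0863) = 54500 × 10.124484 = 551,784.3890
Discount back 8 years: 551,784.3890 × (1+0.0863)^(−8) = 551,784.3890 × 0.515706 = 284,558.2446

$284,558.24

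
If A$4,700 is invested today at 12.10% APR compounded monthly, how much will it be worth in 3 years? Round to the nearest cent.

i = 0.121/12 = 0.0100833 per month; n = 3·12 = 36.
4,700 × (1+0.0100833)^36 = 4,700 × 1.435025 = 6,744.6162

A$6,744.62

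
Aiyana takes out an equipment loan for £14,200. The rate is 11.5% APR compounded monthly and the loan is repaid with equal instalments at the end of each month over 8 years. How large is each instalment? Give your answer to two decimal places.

£226.91

With 12 periods per year: i = 0.00958333, n = 96.
Annuity-PV factor = 62.580675; PMT = 14200 / 62.580675 = 226.9071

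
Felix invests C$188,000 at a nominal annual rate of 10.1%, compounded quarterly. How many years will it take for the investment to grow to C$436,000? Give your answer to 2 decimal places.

8.43 years

Periodic rate i = 0.101/4 = 0.02525.
(1+i)^n = 436000/188000 = 2.31915, so n = ln 2.31915 / ln 1.02525 = 33.7337 quarters
= 33.7337/4 years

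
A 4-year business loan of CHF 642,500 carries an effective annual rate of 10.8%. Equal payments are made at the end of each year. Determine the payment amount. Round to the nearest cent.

CHF 206,211.02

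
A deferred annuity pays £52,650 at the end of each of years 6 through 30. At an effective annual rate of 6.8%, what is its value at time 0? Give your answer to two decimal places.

Value one period before first payment (t=5): 52650 × [1 − (1+0.068)^(−25)] / 0.068 = 52650 × 11.866592 = 624,776.0815
PV₀ = 624,776.0815 / (1+0.068)^5 = 624,776.0815 / 1.389493 = 449,643.3052

£449,643.31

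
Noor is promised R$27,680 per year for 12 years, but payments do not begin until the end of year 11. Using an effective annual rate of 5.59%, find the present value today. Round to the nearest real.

R$137,784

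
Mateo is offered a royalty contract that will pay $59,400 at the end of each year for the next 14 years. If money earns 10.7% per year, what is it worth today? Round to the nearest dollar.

$421,377

Annuity factor a(14|0.107) = 7.093892; PV = 59400 × 7.093892 = 421,377.1948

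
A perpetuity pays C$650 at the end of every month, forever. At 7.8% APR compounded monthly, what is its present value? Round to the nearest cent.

C$100,000.00

Periodic rate i = 0.078/12 = 0.0065.
PV = PMT / i = 650 / 0.0065 = 100,000.0000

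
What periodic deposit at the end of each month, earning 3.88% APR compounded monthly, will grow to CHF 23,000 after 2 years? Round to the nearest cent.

With 12 periods per year: i = 0.00323333, n = 24.
PMT = 23000 / ( [(1+0.00323333)^24 − 1] / 0.00323333 ) = 23000 / 24.913924 = 923.1786

CHF 923.18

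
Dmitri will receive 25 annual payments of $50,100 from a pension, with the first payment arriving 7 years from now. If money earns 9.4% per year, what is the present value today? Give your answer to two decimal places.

$277,991.16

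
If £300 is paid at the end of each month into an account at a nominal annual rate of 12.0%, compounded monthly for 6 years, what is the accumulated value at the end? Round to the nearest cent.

Periodic rate i = 0.12/12 = 0.01; n = 6 × 12 = 72 periods.
FV = PMT · [(1+i)^n − 1] / i = 300 · 104.709931 = 31,412.9794

£31,412.98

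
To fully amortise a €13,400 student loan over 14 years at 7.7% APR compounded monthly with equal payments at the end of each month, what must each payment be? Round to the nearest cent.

i = 0.077/12 = 0.00641667 per month; n = 14·12 = 168.
Annuity-PV factor = 102.631281; PMT = 13400 / 102.631281 = 130.5645

€130.56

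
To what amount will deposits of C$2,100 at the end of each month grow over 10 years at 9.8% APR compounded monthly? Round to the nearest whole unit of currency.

C$425,282

i = 0.098/12 = 0.00816667 per month; n = 10·12 = 120.
FV = PMT · [(1+i)^n − 1] / i = 2100 · 202.515030 = 425,281.5638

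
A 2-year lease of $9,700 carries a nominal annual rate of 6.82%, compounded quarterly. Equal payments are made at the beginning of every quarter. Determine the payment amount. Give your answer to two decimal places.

$1,285.45

i = 0.0682/4 = 0.01705 per quarter; n = 2·4 = 8.
PMT = 9700 / ( [1 − (1+0.01705)^(−8)] / 0.01705 × (1+i) ) = 9700 / 7.546016 = 1,285.4465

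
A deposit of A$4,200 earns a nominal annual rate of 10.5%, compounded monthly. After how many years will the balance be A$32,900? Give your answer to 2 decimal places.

19.69 years

Periodic rate i = 0.105/12 = 0.00875.
(1+i)^n = 32900/4200 = 7.83333, so n = ln 7.83333 / ln 1.00875 = 236.2721 months
= 236.2721/12 years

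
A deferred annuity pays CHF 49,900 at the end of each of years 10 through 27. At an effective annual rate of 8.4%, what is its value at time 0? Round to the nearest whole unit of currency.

Value one period before first payment (t=9): 49900 × [1 − (1+0.084)^(−18)] / 0.084 = 49900 × 9.117398 = 454,958.1722
Discount back 9 years: 454,958.1722 × (1+0.084)^(−9) = 454,958.1722 × 0.483879 = 220,144.5461

CHF 220,145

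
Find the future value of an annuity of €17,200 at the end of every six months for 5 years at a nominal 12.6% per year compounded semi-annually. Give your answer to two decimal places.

€229,929.18

With 2 periods per year: i = 0.063, n = 10.
Accumulation factor s(10|0.063) = 13.367976; FV = 17200 × 13.367976 = 229,929.1822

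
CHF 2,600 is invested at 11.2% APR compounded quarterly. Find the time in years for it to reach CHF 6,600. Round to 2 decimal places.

8.43 years

Periodic rate i = 0.112/4 = 0.028.
(1+i)^n = 6600/2600 = 2.53846, so n = ln 2.53846 / ln 1.028 = 33.7336 quarters
= 33.7336/4 years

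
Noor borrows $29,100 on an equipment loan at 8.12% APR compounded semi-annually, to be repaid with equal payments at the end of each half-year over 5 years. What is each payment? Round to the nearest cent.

With 2 periods per year: i = 0.0406, n = 10.
PMT = 29100 / ( [1 − (1+0.0406)^(−10)] / 0.0406 ) = 29100 / 8.086724 = 3,598.4907

$3,598.49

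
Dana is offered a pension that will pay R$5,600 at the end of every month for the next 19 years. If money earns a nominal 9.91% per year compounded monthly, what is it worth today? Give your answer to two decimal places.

R$574,129.92

With 12 periods per year: i = 0.00825833, n = 228.
PV = PMT · [1 − (1+i)^(−n)] / i = 5600 · 102.523199 = 574,129.9158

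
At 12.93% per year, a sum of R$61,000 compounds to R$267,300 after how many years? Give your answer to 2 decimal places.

12.15 years

(1+i)^n = 267300/61000 = 4.38197, so n = ln 4.38197 / ln 1.1293 = 12.1507 years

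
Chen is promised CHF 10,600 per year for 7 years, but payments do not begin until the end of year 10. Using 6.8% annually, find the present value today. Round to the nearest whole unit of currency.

PV at t=9 (ordinary 7-year annuity): 10600 × a(7|0.068) = 10600 × 5.427072 = 57,526.9587
PV₀ = 57,526.9587 / (1+0.068)^9 = 57,526.9587 / 1.807762 = 31,822.1955

CHF 31,822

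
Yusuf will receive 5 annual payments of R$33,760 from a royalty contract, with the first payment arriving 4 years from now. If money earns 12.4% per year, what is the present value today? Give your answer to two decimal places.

R$84,857.72

PV at t=3 (ordinary 5-year annuity): 33760 × a(5|0.124) = 33760 × 3.569340 = 120,500.9024
PV₀ = 120,500.9024 / (1+0.124)^3 = 120,500.9024 / 1.420035 = 84,857.7213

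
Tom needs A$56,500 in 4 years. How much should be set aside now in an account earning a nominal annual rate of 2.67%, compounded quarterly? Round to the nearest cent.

i = 0.0267/4 = 0.006675 per quarter; n = 4·4 = 16.
PV = FV·(1+i)^(−n) = 56,500 × 0.899024 = 50,794.8771

A$50,794.88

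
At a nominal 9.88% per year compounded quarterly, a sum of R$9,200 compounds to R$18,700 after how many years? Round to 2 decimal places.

7.27 years

Periodic rate i = 0.0988/4 = 0.0247.
n = ln(18700/9200) / ln(1+0.0247) = ln(2.03261) / 0.024400 = 29.0706 quarters
= 29.0706/4 years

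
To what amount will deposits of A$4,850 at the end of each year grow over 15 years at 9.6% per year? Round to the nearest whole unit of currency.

A$149,295

FV = PMT · [(1+i)^n − 1] / i = 4850 · 30.782372 = 149,294.5027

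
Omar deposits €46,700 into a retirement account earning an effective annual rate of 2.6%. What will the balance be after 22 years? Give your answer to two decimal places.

€82,140.78

46,700 × (1+0.026)^22 = 46,700 × 1.758903 = 82,140.7791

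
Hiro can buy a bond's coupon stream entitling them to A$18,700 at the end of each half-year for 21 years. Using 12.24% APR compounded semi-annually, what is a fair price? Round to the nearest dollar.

A$280,344

i = 0.1224/2 = 0.0612 per half-year; n = 21·2 = 42.
PV = 18700 × [1 − (1+0.0612)^(−42)] / 0.0612 = 18700 × 14.991638 = 280,343.6281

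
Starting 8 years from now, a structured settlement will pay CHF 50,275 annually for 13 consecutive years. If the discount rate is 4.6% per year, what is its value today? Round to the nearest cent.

PV at t=7 (ordinary 13-year annuity): 50275 × a(13|0.046) = 50275 × 9.623939 = 483,843.5494
PV₀ = 483,843.5494 / (1+0.046)^7 = 483,843.5494 / 1.370004 = 353,169.4782

CHF 353,169.48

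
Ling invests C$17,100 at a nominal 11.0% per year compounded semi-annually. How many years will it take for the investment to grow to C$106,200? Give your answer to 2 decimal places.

17.05 years

Periodic rate i = 0.11/2 = 0.055.
(1+i)^n = 106200/17100 = 6.21053, so n = ln 6.21053 / ln 1.055 = 34.1094 half-years
= 34.1094/2 years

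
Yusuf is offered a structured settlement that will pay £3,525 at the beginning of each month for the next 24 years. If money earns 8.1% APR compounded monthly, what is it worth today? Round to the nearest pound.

i = 0.081/12 = 0.00675 per month; n = 24·12 = 288.
PV = PMT · [1 − (1+i)^(−n)] / i × (1+i) = 3525 · 127.660641 = 450,003.7583
Payments are at the start of each period, so multiply by (1+i).

£450,004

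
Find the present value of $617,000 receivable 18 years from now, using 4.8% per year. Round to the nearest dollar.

$265,327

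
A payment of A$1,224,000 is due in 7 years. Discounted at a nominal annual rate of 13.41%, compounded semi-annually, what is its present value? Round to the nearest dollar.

A$493,395

With 2 periods per year: i = 0.06705, n = 14.
Discount factor = (1+0.06705)^(−14) = 0.403100; PV = 1,224,000 × 0.403100 = 493,394.8770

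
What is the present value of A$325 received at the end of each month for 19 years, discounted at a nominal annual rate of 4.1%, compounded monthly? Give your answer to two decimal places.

A$51,415.86

Periodic rate i = 0.041/12 = 0.00341667; n = 19 × 12 = 228 periods.
Annuity factor a(228|0.00341667) = 158.202639; PV = 325 × 158.202639 = 51,415.8576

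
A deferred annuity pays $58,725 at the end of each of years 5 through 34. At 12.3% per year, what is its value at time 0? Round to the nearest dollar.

PV at t=4 (ordinary 30-year annuity): 58725 × a(30|0.123) = 58725 × 7.879642 = 462,731.9860
Discount back 4 years: 462,731.9860 × (1+0.123)^(−4) = 462,731.9860 × 0.628754 = 290,944.7305

$290,945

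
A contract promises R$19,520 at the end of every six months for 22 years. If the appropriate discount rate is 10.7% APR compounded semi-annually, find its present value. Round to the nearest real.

R$328,029

With 2 periods per year: i = 0.0535, n = 44.
Annuity factor a(44|0.0535) = 16.804786; PV = 19520 × 16.804786 = 328,029.4268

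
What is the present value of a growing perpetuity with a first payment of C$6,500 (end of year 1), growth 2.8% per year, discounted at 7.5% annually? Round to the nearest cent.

C$138,297.87

PV = D₁/(r − g) = 6500/(0.075 − 0.028) = 138,297.8723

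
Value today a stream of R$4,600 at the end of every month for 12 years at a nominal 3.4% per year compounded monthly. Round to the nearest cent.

R$543,293.62

Periodic rate i = 0.034/12 = 0.00283333; n = 12 × 12 = 144 periods.
Annuity factor a(144|0.00283333) = 118.107310; PV = 4600 × 118.107310 = 543,293.6241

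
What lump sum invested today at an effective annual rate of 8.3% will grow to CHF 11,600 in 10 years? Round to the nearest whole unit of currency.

PV = 11,600 / (1 + 0.083)^10 = 11,600 / 2.219650 = 5,226.0483

CHF 5,226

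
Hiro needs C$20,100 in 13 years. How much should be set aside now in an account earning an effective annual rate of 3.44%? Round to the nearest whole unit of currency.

C$12,949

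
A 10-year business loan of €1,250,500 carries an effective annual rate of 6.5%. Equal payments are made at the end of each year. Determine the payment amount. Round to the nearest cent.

€173,950.41

Annuity-PV factor = 7.188830; PMT = 1.2505e+06 / 7.188830 = 173,950.4149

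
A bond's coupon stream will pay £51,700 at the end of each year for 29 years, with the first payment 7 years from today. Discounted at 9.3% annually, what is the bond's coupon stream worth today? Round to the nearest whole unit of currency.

Value one period before first payment (t=6): 51700 × [1 − (1+0.093)^(−29)] / 0.093 = 51700 × 9.936985 = 513,742.1047
PV₀ = 513,742.1047 / (1+0.093)^6 = 513,742.1047 / 1.704987 = 301,317.3844

£301,317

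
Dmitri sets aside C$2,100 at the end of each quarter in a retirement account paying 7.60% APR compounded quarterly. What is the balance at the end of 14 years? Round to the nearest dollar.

With 4 periods per year: i = 0.019, n = 56.
FV = 2100 × [(1+0.019)^56 − 1] / 0.019 = 2100 × 98.376681 = 206,591.0302

C$206,591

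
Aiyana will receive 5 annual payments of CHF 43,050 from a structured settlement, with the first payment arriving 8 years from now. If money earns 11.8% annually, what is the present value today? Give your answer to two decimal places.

Value one period before first payment (t=7): 43050 × [1 − (1+0.118)^(−5)] / 0.118 = 43050 × 3.622708 = 155,957.5920
PV₀ = 155,957.5920 / (1+0.118)^7 = 155,957.5920 / 2.183195 = 71,435.4683

CHF 71,435.47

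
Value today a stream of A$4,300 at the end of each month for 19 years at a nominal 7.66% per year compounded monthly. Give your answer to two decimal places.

Periodic rate i = 0.0766/12 = 0.00638333; n = 19 × 12 = 228 periods.
PV = PMT · [1 − (1+i)^(−n)] / i = 4300 · 119.939110 = 515,738.1747

A$515,738.17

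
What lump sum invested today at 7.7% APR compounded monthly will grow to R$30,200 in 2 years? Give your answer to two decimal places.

R$25,902.36

With 12 periods per year: i = 0.00641667, n = 24.
PV = FV·(1+i)^(−n) = 30,200 × 0.857694 = 25,902.3553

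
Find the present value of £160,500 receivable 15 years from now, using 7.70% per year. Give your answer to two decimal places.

PV = 160,500 / (1 + 0.077)^15 = 160,500 / 3.042535 = 52,752.0677

£52,752.07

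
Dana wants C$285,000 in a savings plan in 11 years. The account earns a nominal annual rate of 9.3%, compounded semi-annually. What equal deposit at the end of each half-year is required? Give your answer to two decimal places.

With 2 periods per year: i = 0.0465, n = 22.
PMT = 285000 / ( [(1+0.0465)^22 − 1] / 0.0465 ) = 285000 / 36.948076 = 7,713.5275

C$7,713.53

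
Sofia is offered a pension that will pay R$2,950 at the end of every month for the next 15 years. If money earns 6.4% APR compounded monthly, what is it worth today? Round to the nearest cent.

Periodic rate i = 0.064/12 = 0.00533333; n = 15 × 12 = 180 periods.
PV = 2950 × [1 − (1+0.00533333)^(−180)] / 0.00533333 = 2950 × 115.524212 = 340,796.4265

R$340,796.43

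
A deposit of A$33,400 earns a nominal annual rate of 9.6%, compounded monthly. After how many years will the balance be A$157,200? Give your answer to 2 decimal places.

16.20 years

Periodic rate i = 0.096/12 = 0.008.
(1+i)^n = 157200/33400 = 4.70659, so n = ln 4.70659 / ln 1.008 = 194.3938 months
= 194.3938/12 years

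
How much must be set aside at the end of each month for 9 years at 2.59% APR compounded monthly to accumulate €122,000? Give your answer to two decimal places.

With 12 periods per year: i = 0.00215833, n = 108.
PMT = 122000 / ( [(1+0.00215833)^108 − 1] / 0.00215833 ) = 122000 / 121.478285 = 1,004.2947

€1,004.29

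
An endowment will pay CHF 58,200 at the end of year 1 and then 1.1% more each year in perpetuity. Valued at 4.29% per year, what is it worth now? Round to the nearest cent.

CHF 1,824,451.41

PV = D₁/(r − g) = 58200/(0.0429 − 0.011) = 1,824,451.4107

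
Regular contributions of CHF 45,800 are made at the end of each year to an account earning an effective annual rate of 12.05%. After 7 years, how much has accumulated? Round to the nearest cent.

FV = PMT · [(1+i)^n − 1] / i = 45800 · 10.104556 = 462,788.6830

CHF 462,788.68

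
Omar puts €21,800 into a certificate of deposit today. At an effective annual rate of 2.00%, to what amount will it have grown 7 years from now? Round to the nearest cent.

21,800 × (1+0.02)^7 = 21,800 × 1.148686 = 25,041.3476

€25,041.35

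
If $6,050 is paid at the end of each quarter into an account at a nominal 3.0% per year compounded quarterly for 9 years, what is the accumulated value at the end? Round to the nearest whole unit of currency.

$248,974

i = 0.03/4 = 0.0075 per quarter; n = 9·4 = 36.
FV = 6050 × [(1+0.0075)^36 − 1] / 0.0075 = 6050 × 41.152716 = 248,973.9325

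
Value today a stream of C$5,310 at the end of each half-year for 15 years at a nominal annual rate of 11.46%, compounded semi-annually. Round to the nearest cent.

C$75,252.37

i = 0.1146/2 = 0.0573 per half-year; n = 15·2 = 30.
PV = 5310 × [1 − (1+0.0573)^(−30)] / 0.0573 = 5310 × 14.171821 = 75,252.3718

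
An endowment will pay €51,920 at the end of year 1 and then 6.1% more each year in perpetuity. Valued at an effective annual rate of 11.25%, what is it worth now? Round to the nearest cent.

PV = PMT / (i − g) = 51920 / (0.1125 − 0.061) = 51920 / 0.051500 = 1,008,155.3398

€1,008,155.34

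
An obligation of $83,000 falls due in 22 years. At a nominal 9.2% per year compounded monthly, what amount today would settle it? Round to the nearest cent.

$11,051.43

Periodic rate i = 0.092/12 = 0.00766667; n = 22 × 12 = 264 periods.
PV = 83,000 / (1 + 0.00766667)^264 = 83,000 / 7.510340 = 11,051.4302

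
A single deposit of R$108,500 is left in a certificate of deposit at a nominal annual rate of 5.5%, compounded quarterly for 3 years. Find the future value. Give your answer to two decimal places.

R$127,820.39

i = 0.055/4 = 0.01375 per quarter; n = 3·4 = 12.
FV = 108,500 × (1 + 0.01375)^12 = 127,820.3919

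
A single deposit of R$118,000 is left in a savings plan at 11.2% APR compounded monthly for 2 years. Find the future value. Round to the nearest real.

R$147,473

i = 0.112/12 = 0.00933333 per month; n = 2·12 = 24.
FV = PV·(1+i)^n = 118,000 × 1.249772 = 147,473.0947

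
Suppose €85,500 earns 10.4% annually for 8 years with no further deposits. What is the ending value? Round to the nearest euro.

FV = PV·(1+i)^n = 85,500 × 2.206747 = 188,676.8869

€188,677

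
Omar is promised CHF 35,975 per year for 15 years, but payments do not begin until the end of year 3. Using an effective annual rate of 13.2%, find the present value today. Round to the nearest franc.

CHF 179,568

Value one period before first payment (t=2): 35975 × [1 − (1+0.132)^(−15)] / 0.132 = 35975 × 6.396171 = 230,102.2669
PV₀ = 230,102.2669 / (1+0.132)^2 = 230,102.2669 / 1.281424 = 179,567.6270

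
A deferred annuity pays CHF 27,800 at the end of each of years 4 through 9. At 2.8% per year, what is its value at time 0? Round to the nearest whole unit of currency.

Value one period before first payment (t=3): 27800 × [1 − (1+0.028)^(−6)] / 0.028 = 27800 × 5.453285 = 151,601.3329
PV₀ = 151,601.3329 / (1+0.028)^3 = 151,601.3329 / 1.086374 = 139,548.0190

CHF 139,548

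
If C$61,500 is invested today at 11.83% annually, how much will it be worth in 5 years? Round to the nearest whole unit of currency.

C$107,564

FV = 61,500 × (1 + 0.1183)^5 = 107,563.9495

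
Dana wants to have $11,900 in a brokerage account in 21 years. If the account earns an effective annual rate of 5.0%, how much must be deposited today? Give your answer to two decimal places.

$4,271.41

PV = 11,900 / (1 + 0.05)^21 = 11,900 / 2.785963 = 4,271.4141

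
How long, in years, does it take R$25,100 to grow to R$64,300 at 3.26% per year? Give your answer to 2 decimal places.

n = ln(64300/25100) / ln(1+0.0326) = ln(2.56175) / 0.032080 = 29.3234 years

29.32 years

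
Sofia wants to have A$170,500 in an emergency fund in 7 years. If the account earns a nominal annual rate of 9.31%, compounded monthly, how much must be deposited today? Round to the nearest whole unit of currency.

A$89,081

Periodic rate i = 0.0931/12 = 0.00775833; n = 7 × 12 = 84 periods.
Discount factor = (1+0.00775833)^(−84) = 0.522471; PV = 170,500 × 0.522471 = 89,081.3814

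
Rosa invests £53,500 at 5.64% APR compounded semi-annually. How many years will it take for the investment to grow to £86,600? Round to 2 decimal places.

8.66 years

Periodic rate i = 0.0564/2 = 0.0282.
n = ln(86600/53500) / ln(1+0.0282) = ln(1.61869) / 0.027810 = 17.3184 half-years
= 17.3184/2 years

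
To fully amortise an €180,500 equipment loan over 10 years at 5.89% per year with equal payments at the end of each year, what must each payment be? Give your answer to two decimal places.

€24,396.52

PMT = 180500 / ( [1 − (1+0.0589)^(−10)] / 0.0589 ) = 180500 / 7.398597 = 24,396.5181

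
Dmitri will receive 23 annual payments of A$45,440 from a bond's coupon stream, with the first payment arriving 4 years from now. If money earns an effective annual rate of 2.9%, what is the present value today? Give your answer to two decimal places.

Value one period before first payment (t=3): 45440 × [1 − (1+0.029)^(−23)] / 0.029 = 45440 × 16.615893 = 755,026.1563
PV₀ = 755,026.1563 / (1+0.029)^3 = 755,026.1563 / 1.089547 = 692,972.2965

A$692,972.30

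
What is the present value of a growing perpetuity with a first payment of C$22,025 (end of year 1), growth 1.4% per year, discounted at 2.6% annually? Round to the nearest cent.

PV = PMT / (i − g) = 22025 / (0.026 − 0.014) = 22025 / 0.012000 = 1,835,416.6667

C$1,835,416.67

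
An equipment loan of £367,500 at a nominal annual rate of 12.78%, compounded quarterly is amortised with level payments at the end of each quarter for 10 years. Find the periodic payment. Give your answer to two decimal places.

i = 0.1278/4 = 0.03195 per quarter; n = 10·4 = 40.
Annuity-PV factor = 22.403147; PMT = 367500 / 22.403147 = 16,403.9452

£16,403.95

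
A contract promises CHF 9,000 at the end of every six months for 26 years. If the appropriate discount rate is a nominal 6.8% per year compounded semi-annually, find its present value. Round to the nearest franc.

CHF 218,180

i = 0.068/2 = 0.034 per half-year; n = 26·2 = 52.
PV = PMT · [1 − (1+i)^(−n)] / i = 9000 · 24.242211 = 218,179.8973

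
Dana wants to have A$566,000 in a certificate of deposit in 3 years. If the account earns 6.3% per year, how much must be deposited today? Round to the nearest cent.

A$471,212.32

PV = 566,000 / (1 + 0.063)^3 = 566,000 / 1.201157 = 471,212.3210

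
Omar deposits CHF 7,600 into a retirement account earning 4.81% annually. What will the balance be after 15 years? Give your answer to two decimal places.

FV = 7,600 × (1 + 0.0481)^15 = 15,376.3908

CHF 15,376.39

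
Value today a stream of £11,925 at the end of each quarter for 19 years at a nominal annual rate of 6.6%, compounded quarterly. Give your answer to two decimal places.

Periodic rate i = 0.066/4 = 0.0165; n = 19 × 4 = 76 periods.
Annuity factor a(76|0.0165) = 43.133565; PV = 11925 × 43.133565 = 514,367.7579

£514,367.76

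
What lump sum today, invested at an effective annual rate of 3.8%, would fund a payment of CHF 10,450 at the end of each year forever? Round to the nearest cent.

PV = PMT / i = 10450 / 0.038 = 275,000.0000

CHF 275,000.00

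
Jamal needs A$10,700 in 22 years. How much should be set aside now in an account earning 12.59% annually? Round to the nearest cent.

A$787.75

Discount factor = (1+0.1259)^(−22) = 0.073621; PV = 10,700 × 0.073621 = 787.7488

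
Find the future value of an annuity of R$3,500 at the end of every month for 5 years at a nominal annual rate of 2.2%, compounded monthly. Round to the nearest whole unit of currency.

With 12 periods per year: i = 0.00183333, n = 60.
Accumulation factor s(60|0.00183333) = 63.363085; FV = 3500 × 63.363085 = 221,770.7968

R$221,771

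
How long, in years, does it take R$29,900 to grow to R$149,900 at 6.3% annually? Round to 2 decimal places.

(1+i)^n = 149900/29900 = 5.01338, so n = ln 5.01338 / ln 1.063 = 26.3869 years

26.39 years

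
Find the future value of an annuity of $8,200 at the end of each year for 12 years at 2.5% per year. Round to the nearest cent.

$113,123.53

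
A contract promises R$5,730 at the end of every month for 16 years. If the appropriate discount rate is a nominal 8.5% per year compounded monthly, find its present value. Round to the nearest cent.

Periodic rate i = 0.085/12 = 0.00708333; n = 16 × 12 = 192 periods.
PV = 5730 × [1 − (1+0.00708333)^(−192)] / 0.00708333 = 5730 × 104.767881 = 600,319.9604

R$600,319.96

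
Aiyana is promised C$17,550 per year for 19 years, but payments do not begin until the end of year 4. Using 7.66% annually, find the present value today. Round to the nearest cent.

C$138,435.10

PV at t=3 (ordinary 19-year annuity): 17550 × a(19|0.0766) = 17550 × 9.843107 = 172,746.5310
PV₀ = 172,746.5310 / (1+0.0766)^3 = 172,746.5310 / 1.247852 = 138,435.0967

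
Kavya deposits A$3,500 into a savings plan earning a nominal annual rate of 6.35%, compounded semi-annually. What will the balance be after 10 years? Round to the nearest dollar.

A$6,540

Periodic rate i = 0.0635/2 = 0.03175; n = 10 × 2 = 20 periods.
3,500 × (1+0.03175)^20 = 3,500 × 1.868485 = 6,539.6965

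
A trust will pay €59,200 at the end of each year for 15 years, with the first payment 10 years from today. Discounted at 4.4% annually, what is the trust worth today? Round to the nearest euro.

€434,504

PV at t=9 (ordinary 15-year annuity): 59200 × a(15|0.044) = 59200 × 10.813760 = 640,174.5751
PV₀ = 640,174.5751 / (1+0.044)^9 = 640,174.5751 / 1.473345 = 434,504.1551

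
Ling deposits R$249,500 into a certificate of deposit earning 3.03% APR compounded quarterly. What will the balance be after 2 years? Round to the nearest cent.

Periodic rate i = 0.0303/4 = 0.007575; n = 2 × 4 = 8 periods.
FV = 249,500 × (1 + 0.007575)^8 = 265,026.6919

R$265,026.69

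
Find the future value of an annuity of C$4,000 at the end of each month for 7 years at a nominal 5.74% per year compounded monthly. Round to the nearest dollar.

i = 0.0574/12 = 0.00478333 per month; n = 7·12 = 84.
Accumulation factor s(84|0.00478333) = 103.083233; FV = 4000 × 103.083233 = 412,332.9325

C$412,333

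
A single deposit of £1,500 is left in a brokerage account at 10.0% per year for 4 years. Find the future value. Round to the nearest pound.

£2,196

1,500 × (1+0.1)^4 = 1,500 × 1.464100 = 2,196.1500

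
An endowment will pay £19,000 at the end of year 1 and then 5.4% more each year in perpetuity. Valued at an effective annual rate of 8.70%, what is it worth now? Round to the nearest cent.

£575,757.58

PV = PMT / (i − g) = 19000 / (0.087 − 0.054) = 19000 / 0.033000 = 575,757.5758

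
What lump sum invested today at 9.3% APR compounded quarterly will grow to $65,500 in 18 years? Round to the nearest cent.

$12,518.58

With 4 periods per year: i = 0.02325, n = 72.
PV = FV·(1+i)^(−n) = 65,500 × 0.191123 = 12,518.5798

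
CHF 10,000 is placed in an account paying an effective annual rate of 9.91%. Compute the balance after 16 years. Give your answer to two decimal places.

CHF 45,351.88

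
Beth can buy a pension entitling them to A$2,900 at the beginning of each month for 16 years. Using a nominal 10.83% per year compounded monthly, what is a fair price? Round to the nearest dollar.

With 12 periods per year: i = 0.009025, n = 192.
PV = PMT · [1 − (1+i)^(−n)] / i × (1+i) = 2900 · 91.883532 = 266,462.2424
Payments are at the start of each period, so multiply by (1+i).

A$266,462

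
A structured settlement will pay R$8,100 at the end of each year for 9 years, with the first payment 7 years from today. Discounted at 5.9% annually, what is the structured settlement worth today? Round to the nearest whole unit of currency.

R$39,230

Value one period before first payment (t=6): 8100 × [1 − (1+0.059)^(−9)] / 0.059 = 8100 × 6.831393 = 55,334.2845
Discount back 6 years: 55,334.2845 × (1+0.059)^(−6) = 55,334.2845 × 0.708964 = 39,230.0208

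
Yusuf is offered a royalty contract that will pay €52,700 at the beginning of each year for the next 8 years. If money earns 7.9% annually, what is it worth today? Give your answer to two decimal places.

Annuity factor a(8|0.079) × (1+i) = 6.224224; PV = 52700 × 6.224224 = 328,016.5918
(annuity-due: payments at period start, so ×(1+i).)

€328,016.59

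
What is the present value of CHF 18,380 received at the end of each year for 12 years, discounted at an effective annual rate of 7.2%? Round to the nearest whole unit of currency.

CHF 144,443

PV = PMT · [1 − (1+i)^(−n)] / i = 18380 · 7.858712 = 144,443.1196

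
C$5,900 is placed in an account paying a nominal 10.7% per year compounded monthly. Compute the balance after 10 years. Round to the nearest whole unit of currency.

C$17,119

Periodic rate i = 0.107/12 = 0.00891667; n = 10 × 12 = 120 periods.
FV = PV·(1+i)^n = 5,900 × 2.901587 = 17,119.3620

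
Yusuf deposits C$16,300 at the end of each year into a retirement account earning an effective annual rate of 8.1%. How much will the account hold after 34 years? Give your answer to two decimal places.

FV = PMT · [(1+i)^n − 1] / i = 16300 · 162.071226 = 2,641,760.9823

C$2,641,760.98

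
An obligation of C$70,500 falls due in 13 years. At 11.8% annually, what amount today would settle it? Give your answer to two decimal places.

PV = FV·(1+i)^(−n) = 70,500 × 0.234561 = 16,536.5790

C$16,536.58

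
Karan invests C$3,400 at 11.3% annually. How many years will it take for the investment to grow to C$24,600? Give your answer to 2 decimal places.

n = ln(24600/3400) / ln(1+0.113) = ln(7.23529) / 0.107059 = 18.4849 years

18.48 years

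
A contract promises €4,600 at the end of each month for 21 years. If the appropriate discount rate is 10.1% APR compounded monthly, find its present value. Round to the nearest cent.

With 12 periods per year: i = 0.00841667, n = 252.
PV = 4600 × [1 − (1+0.00841667)^(−252)] / 0.00841667 = 4600 × 104.437932 = 480,414.4850

€480,414.49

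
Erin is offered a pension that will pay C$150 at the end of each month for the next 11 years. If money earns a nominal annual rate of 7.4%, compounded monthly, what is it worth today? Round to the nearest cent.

C$13,519.68

i = 0.074/12 = 0.00616667 per month; n = 11·12 = 132.
Annuity factor a(132|0.00616667) = 90.131175; PV = 150 × 90.131175 = 13,519.6763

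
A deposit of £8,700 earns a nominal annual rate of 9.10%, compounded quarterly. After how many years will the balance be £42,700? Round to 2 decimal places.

Periodic rate i = 0.091/4 = 0.02275.
(1+i)^n = 42700/8700 = 4.90805, so n = ln 4.90805 / ln 1.02275 = 70.7211 quarters
= 70.7211/4 years

17.68 years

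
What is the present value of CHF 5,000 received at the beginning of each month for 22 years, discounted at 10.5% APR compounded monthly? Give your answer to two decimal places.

With 12 periods per year: i = 0.00875, n = 264.
Annuity factor a(264|0.00875) × (1+i) = 103.726751; PV = 5000 × 103.726751 = 518,633.7537
(annuity-due: payments at period start, so ×(1+i).)

CHF 518,633.75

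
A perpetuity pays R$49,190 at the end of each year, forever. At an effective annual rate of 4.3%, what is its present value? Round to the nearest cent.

R$1,143,953.49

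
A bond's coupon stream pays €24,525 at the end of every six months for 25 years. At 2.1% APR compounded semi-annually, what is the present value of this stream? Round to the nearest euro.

With 2 periods per year: i = 0.0105, n = 50.
PV = 24525 × [1 − (1+0.0105)^(−50)] / 0.0105 = 24525 × 38.745073 = 950,222.9175

€950,223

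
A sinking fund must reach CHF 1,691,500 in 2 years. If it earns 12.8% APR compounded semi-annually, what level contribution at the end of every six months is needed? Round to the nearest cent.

CHF 384,375.37

With 2 periods per year: i = 0.064, n = 4.
PMT = 1.6915e+06 / ( [(1+0.064)^4 − 1] / 0.064 ) = 1.6915e+06 / 4.400646 = 384,375.3723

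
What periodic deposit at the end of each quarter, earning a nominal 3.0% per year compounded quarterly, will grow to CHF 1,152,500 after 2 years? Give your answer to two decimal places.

CHF 140,323.24

i = 0.03/4 = 0.0075 per quarter; n = 2·4 = 8.
FV-annuity factor = 8.213180; PMT = 1.1525e+06 / 8.213180 = 140,323.2415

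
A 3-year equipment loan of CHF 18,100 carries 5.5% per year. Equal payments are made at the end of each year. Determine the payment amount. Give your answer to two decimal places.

CHF 6,708.84

Annuity-PV factor = 2.697933; PMT = 18100 / 2.697933 = 6,708.8388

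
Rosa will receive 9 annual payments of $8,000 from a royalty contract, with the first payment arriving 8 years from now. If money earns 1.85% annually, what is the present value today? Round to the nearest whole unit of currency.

PV at t=7 (ordinary 9-year annuity): 8000 × a(9|0.0185) = 8000 × 8.220982 = 65,767.8527
PV₀ = 65,767.8527 / (1+0.0185)^7 = 65,767.8527 / 1.136913 = 57,847.7444

$57,848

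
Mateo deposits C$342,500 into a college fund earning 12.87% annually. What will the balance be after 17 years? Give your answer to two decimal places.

342,500 × (1+0.1287)^17 = 342,500 × 7.831319 = 2,682,226.8250

C$2,682,226.83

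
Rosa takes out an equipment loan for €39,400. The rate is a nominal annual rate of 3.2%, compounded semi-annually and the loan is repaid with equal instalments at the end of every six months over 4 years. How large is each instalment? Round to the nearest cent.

i = 0.032/2 = 0.016 per half-year; n = 4·2 = 8.
PMT = 39400 / ( [1 − (1+0.016)^(−8)] / 0.016 ) = 39400 / 7.453418 = 5,286.1650

€5,286.17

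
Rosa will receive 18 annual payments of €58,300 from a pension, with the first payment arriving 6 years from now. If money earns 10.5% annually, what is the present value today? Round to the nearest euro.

Value one period before first payment (t=5): 58300 × [1 − (1+0.105)^(−18)] / 0.105 = 58300 × 7.945146 = 463,201.9859
Discount back 5 years: 463,201.9859 × (1+0.105)^(−5) = 463,201.9859 × 0.607000 = 281,163.5529

€281,164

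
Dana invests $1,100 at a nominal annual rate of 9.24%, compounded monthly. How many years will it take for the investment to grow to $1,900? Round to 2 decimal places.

5.94 years

Periodic rate i = 0.0924/12 = 0.0077.
n = ln(1900/1100) / ln(1+0.0077) = ln(1.72727) / 0.007671 = 71.2526 months
= 71.2526/12 years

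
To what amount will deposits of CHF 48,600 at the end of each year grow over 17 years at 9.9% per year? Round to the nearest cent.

FV = 48600 × [(1+0.099)^17 − 1] / 0.099 = 48600 × 40.170922 = 1,952,306.8082

CHF 1,952,306.81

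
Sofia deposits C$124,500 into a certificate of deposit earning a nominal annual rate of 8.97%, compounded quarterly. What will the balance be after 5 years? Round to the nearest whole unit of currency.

C$193,999

i = 0.0897/4 = 0.022425 per quarter; n = 5·4 = 20.
FV = 124,500 × (1 + 0.022425)^20 = 193,998.5817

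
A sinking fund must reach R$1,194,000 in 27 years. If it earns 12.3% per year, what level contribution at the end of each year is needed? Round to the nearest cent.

R$6,699.28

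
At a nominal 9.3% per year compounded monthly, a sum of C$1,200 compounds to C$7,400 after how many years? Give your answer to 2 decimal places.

Periodic rate i = 0.093/12 = 0.00775.
(1+i)^n = 7400/1200 = 6.16667, so n = ln 6.16667 / ln 1.00775 = 235.6385 months
= 235.6385/12 years

19.64 years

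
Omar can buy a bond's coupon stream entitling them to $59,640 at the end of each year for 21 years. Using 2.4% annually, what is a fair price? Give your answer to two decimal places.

$974,824.91

Annuity factor a(21|0.024) = 16.345153; PV = 59640 × 16.345153 = 974,824.9057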